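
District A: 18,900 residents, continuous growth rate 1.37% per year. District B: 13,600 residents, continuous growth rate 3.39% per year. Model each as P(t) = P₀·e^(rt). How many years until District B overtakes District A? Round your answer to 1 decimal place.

t ≈ 16.3 years

18900·e^(0.0137t) = 13600·e^(0.0339t)
18900/13600 = e^((0.0339 − 0.0137)t) → ln(1.38971) = 0.0202·t
t = 0.32909 / 0.0202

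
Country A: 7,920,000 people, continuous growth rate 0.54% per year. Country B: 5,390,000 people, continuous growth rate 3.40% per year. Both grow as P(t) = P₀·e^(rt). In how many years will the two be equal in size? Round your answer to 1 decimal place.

7920000·e^(0.0054t) = 5390000·e^(0.034t)
7920000/5390000 = e^((0.034 − 0.0054)t) → ln(1.46939) = 0.0286·t
t = 0.38485 / 0.0286

t ≈ 13.5 years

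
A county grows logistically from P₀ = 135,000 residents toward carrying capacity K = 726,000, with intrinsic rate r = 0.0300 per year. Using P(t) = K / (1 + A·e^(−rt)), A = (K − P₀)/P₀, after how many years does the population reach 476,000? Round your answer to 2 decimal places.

A = (726000 − 135000)/135000 = 4.37778
476000 = 726000/(1 + 4.37778·e^(−0.03t)) → 1 + 4.37778·e^(−0.03t) = 1.52521
e^(−0.03t) = 0.119972 → t = ln(8.33529)/0.03 = 2.1205/0.03

t ≈ 70.68 years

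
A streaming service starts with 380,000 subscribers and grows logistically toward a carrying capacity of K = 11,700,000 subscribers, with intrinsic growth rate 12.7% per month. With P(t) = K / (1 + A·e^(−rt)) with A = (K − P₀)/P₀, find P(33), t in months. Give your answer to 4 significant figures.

A = (11700000 − 380000)/380000 = 29.78947
P(33) = 11700000 / (1 + 29.78947·e^(−0.127·33)) = 11700000 / (1 + 29.78947·0.015131)
= 11700000 / 1.45075 ≈ 8064800.3

≈ 8,065,000 subscribers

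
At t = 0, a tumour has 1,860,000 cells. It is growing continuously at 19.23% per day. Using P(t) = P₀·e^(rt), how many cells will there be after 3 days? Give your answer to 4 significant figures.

≈ 3,312,000 cells

P(3) = 1860000 · e^(0.1923·3) = 1860000 · e^(0.5769)
= 1860000 · 1.78051 ≈ 3311749.13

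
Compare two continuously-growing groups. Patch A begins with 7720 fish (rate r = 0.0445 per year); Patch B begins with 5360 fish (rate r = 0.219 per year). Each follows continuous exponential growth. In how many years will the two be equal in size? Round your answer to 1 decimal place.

7720·e^(0.0445t) = 5360·e^(0.219t)
7720/5360 = e^((0.219 − 0.0445)t) → ln(1.4403) = 0.1745·t
t = 0.36485 / 0.1745

t ≈ 2.1 years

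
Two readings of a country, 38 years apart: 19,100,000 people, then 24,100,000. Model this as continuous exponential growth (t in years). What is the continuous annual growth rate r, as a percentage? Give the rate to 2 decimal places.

24100000 = 19100000 · e^(r·38)
e^(38r) = 24100000/19100000 = 1.26178
r = ln(1.26178) / 38 = 0.23252 / 38

r ≈ 0.61% per year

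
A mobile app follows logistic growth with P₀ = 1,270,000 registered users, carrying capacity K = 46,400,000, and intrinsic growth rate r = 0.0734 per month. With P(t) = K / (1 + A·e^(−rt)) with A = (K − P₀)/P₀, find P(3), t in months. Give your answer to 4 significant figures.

≈ 1,572,000 registered users

A = (46400000 − 1270000)/1270000 = 35.53543
P(3) = 46400000 / (1 + 35.53543·e^(−0.0734·3)) = 46400000 / (1 + 35.53543·0.802358)
= 46400000 / 29.51215 ≈ 1572233.81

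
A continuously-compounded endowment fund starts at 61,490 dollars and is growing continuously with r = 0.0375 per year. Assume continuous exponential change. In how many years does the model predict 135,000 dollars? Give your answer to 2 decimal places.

135000 = 61490 · e^(0.0375·t)
t = ln(135000/61490) / 0.0375 = ln(2.19548) / 0.0375 = 0.7864 / 0.0375

t ≈ 20.97 years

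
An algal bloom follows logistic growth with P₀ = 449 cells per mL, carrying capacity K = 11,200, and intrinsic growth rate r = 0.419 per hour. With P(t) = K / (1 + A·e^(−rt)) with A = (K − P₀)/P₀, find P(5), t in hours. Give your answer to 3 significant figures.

A = (11200 − 449)/449 = 23.94432
P(5) = 11200 / (1 + 23.94432·e^(−0.419·5)) = 11200 / (1 + 23.94432·0.12307)
= 11200 / 3.94683 ≈ 2837.72

≈ 2,840 cells per mL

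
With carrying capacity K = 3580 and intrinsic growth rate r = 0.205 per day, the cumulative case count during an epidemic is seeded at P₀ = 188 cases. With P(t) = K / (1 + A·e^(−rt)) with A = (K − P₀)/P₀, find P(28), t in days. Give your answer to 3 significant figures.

A = (3580 − 188)/188 = 18.04255
P(28) = 3580 / (1 + 18.04255·e^(−0.205·28)) = 3580 / (1 + 18.04255·0.003215)
= 3580 / 1.058 ≈ 3383.73

≈ 3,380 cases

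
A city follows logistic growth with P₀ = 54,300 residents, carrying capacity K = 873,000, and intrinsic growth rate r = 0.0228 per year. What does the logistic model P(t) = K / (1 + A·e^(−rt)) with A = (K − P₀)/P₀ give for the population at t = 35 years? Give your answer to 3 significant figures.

≈ 112,000 residents

A = (873000 − 54300)/54300 = 15.07735
P(35) = 873000 / (1 + 15.07735·e^(−0.0228·35)) = 873000 / (1 + 15.07735·0.450229)
= 873000 / 7.78825 ≈ 112091.9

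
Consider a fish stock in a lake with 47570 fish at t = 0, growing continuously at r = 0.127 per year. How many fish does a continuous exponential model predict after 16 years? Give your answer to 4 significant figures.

≈ 362,900 fish

P(16) = 47570 · e^(0.127·16) = 47570 · e^(2.032)
= 47570 · 7.62933 ≈ 362927.22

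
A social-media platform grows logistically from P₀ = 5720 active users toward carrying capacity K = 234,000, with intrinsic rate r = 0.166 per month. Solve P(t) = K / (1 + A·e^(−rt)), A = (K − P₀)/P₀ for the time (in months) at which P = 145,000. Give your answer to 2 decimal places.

A = (234000 − 5720)/5720 = 39.90909
145000 = 234000/(1 + 39.90909·e^(−0.166t)) → 1 + 39.90909·e^(−0.166t) = 1.61379
e^(−0.166t) = 0.01538 → t = ln(65.02043)/0.166 = 4.1747/0.166

t ≈ 25.15 months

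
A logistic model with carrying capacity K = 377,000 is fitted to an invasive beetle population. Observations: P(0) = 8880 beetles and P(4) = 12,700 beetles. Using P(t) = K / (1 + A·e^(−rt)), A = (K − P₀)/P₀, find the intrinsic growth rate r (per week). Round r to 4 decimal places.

A = (377000 − 8880)/8880 = 41.45495
12700 = 377000/(1 + 41.45495·e^(−r·4)) → e^(−4r) = (29.68504 − 1)/41.45495 = 0.691957
r = −ln(0.691957)/4 = 0.36823/4

r ≈ 0.0921 per week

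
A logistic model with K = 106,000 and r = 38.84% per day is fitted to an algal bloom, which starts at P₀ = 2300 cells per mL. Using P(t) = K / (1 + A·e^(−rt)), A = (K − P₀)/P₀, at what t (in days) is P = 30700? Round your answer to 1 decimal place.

t ≈ 7.5 days

A = (106000 − 2300)/2300 = 45.08696
30700 = 106000/(1 + 45.08696·e^(−0.3884t)) → 1 + 45.08696·e^(−0.3884t) = 3.45277
e^(−0.3884t) = 0.054401 → t = ln(18.38207)/0.3884 = 2.91138/0.3884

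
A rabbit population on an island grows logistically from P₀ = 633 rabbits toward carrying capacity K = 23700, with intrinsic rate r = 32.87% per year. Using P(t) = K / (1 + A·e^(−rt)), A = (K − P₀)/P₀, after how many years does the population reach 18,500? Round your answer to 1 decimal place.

A = (23700 − 633)/633 = 36.44076
18500 = 23700/(1 + 36.44076·e^(−0.3287t)) → 1 + 36.44076·e^(−0.3287t) = 1.28108
e^(−0.3287t) = 0.007713 → t = ln(129.64501)/0.3287 = 4.8648/0.3287

t ≈ 14.8 years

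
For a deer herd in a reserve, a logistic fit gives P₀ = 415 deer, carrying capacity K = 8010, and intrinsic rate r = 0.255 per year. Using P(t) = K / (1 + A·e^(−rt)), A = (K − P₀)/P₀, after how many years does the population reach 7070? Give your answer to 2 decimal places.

t ≈ 19.31 years

A = (8010 − 415)/415 = 18.3012
7070 = 8010/(1 + 18.3012·e^(−0.255t)) → 1 + 18.3012·e^(−0.255t) = 1.13296
e^(−0.255t) = 0.007265 → t = ln(137.64842)/0.255 = 4.9247/0.255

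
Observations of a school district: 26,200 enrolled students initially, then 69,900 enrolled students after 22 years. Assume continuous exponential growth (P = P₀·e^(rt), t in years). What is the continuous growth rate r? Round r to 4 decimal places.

r ≈ 0.0446 per year

69900 = 26200 · e^(r·22)
e^(22r) = 69900/26200 = 2.66794
r = ln(2.66794) / 22 = 0.98131 / 22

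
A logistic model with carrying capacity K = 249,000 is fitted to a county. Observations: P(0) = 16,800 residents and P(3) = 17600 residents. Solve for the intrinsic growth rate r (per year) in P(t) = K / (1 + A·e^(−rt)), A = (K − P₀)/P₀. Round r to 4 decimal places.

A = (249000 − 16800)/16800 = 13.82143
17600 = 249000/(1 + 13.82143·e^(−r·3)) → e^(−3r) = (14.14773 − 1)/13.82143 = 0.951257
r = −ln(0.951257)/3 = 0.04997/3

r ≈ 0.0167 per year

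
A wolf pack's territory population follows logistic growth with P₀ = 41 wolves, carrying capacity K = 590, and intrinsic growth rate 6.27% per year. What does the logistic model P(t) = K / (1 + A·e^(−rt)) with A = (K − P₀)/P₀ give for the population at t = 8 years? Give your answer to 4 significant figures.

≈ 64.77 wolves

A = (590 − 41)/41 = 13.39024
P(8) = 590 / (1 + 13.39024·e^(−0.0627·8)) = 590 / (1 + 13.39024·0.605561)
= 590 / 9.10861 ≈ 64.77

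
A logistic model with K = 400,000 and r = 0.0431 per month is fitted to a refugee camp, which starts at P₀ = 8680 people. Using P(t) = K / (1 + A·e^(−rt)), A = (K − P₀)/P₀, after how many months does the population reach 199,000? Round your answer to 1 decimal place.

t ≈ 88.1 months

A = (400000 − 8680)/8680 = 45.08295
199000 = 400000/(1 + 45.08295·e^(−0.0431t)) → 1 + 45.08295·e^(−0.0431t) = 2.01005
e^(−0.0431t) = 0.022404 → t = ln(44.63436)/0.0431 = 3.7985/0.0431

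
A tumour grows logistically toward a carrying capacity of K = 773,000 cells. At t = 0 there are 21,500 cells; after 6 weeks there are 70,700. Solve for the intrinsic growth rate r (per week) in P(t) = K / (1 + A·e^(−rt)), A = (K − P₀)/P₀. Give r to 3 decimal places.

r ≈ 0.210 per week

A = (773000 − 21500)/21500 = 34.95349
70700 = 773000/(1 + 34.95349·e^(−r·6)) → e^(−6r) = (10.93352 − 1)/34.95349 = 0.284193
r = −ln(0.284193)/6 = 1.2581/6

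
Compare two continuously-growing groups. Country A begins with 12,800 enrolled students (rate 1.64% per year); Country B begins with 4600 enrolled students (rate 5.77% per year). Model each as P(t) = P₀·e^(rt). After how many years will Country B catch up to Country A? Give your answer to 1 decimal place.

12800·e^(0.0164t) = 4600·e^(0.0577t)
12800/4600 = e^((0.0577 − 0.0164)t) → ln(2.78261) = 0.0413·t
t = 1.02339 / 0.0413

t ≈ 24.8 years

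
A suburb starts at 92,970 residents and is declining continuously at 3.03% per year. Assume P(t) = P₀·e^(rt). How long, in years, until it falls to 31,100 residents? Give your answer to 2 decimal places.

t ≈ 36.14 years

31100 = 92970 · e^(-0.0303·t)
t = ln(31100/92970) / -0.0303 = ln(0.33452) / -0.0303 = -1.09507 / -0.0303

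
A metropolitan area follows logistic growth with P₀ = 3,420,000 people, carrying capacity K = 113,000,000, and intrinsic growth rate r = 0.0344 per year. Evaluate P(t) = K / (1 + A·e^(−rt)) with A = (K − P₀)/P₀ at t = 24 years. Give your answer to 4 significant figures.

A = (113000000 − 3420000)/3420000 = 32.04094
P(24) = 113000000 / (1 + 32.04094·e^(−0.0344·24)) = 113000000 / (1 + 32.04094·0.437972)
= 113000000 / 15.03304 ≈ 7516777.95

≈ 7,517,000 people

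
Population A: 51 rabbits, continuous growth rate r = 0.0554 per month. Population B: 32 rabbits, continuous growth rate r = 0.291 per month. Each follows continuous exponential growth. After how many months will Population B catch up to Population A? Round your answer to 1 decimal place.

51·e^(0.0554t) = 32·e^(0.291t)
51/32 = e^((0.291 − 0.0554)t) → ln(1.59375) = 0.2356·t
t = 0.46609 / 0.2356

t ≈ 2.0 months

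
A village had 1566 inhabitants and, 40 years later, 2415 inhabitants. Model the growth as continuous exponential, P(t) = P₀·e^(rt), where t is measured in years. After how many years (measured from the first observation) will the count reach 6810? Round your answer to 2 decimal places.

t ≈ 135.73 years

r = ln(2415/1566) / 40 ≈ 0.010829 per year
t = ln(6810/1566) / r = 1.46987 / 0.010829 ≈ 135.73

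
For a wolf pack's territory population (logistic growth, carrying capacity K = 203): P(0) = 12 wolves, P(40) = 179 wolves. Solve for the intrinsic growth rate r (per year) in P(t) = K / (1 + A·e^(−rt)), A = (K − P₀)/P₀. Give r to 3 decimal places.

r ≈ 0.119 per year

A = (203 − 12)/12 = 15.91667
179 = 203/(1 + 15.91667·e^(−r·40)) → e^(−40r) = (1.13408 − 1)/15.91667 = 0.008424
r = −ln(0.008424)/40 = 4.7767/40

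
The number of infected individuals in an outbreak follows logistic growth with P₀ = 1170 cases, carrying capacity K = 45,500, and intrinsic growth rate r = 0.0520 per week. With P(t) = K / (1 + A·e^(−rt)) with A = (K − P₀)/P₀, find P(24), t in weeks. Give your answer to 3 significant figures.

≈ 3,830 cases

A = (45500 − 1170)/1170 = 37.88889
P(24) = 45500 / (1 + 37.88889·e^(−0.052·24)) = 45500 / (1 + 37.88889·0.287078)
= 45500 / 11.87708 ≈ 3830.91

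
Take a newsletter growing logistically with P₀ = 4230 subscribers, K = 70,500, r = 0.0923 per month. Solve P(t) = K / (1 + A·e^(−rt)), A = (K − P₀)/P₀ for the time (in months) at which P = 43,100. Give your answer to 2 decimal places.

A = (70500 − 4230)/4230 = 15.66667
43100 = 70500/(1 + 15.66667·e^(−0.0923t)) → 1 + 15.66667·e^(−0.0923t) = 1.63573
e^(−0.0923t) = 0.040579 → t = ln(24.64355)/0.0923 = 3.20452/0.0923

t ≈ 34.72 months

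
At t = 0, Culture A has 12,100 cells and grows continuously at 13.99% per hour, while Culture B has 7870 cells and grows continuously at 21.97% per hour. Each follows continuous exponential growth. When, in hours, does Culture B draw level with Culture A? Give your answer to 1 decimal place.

12100·e^(0.1399t) = 7870·e^(0.2197t)
12100/7870 = e^((0.2197 − 0.1399)t) → ln(1.53748) = 0.0798·t
t = 0.43015 / 0.0798

t ≈ 5.4 hours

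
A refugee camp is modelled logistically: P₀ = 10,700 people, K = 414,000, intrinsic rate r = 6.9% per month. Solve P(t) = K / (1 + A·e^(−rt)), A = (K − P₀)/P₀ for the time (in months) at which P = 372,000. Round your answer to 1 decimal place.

A = (414000 − 10700)/10700 = 37.69159
372000 = 414000/(1 + 37.69159·e^(−0.069t)) → 1 + 37.69159·e^(−0.069t) = 1.1129
e^(−0.069t) = 0.002995 → t = ln(333.83979)/0.069 = 5.81066/0.069

t ≈ 84.2 months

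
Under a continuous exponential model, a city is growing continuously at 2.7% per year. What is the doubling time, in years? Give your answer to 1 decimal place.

doubling time ≈ 25.7 years

doubling time = ln(2) / |r| = 0.69315 / 0.027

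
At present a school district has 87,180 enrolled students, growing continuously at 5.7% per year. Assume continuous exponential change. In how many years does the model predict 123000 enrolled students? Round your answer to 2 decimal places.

t ≈ 6.04 years

123000 = 87180 · e^(0.057·t)
t = ln(123000/87180) / 0.057 = ln(1.41087) / 0.057 = 0.34421 / 0.057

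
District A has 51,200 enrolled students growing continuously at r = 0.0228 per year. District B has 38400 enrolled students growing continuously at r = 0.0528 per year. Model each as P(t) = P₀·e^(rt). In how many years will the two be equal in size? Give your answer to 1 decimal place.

t ≈ 9.6 years

51200·e^(0.0228t) = 38400·e^(0.0528t)
51200/38400 = e^((0.0528 − 0.0228)t) → ln(1.33333) = 0.03·t
t = 0.28768 / 0.03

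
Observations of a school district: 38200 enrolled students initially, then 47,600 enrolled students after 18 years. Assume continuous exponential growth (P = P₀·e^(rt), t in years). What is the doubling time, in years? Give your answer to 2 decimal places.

r = ln(47600/38200) / 18 = ln(1.24607) / 18 ≈ 0.012222 per year
doubling time = ln 2 / |r| = 0.69315 / 0.012222

doubling time ≈ 56.71 years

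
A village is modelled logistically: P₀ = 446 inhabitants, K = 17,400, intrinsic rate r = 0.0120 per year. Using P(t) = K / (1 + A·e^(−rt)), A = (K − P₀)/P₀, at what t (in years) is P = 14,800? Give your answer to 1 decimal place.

t ≈ 448.1 years

A = (17400 − 446)/446 = 38.01345
14800 = 17400/(1 + 38.01345·e^(−0.012t)) → 1 + 38.01345·e^(−0.012t) = 1.17568
e^(−0.012t) = 0.004621 → t = ln(216.38427)/0.012 = 5.37706/0.012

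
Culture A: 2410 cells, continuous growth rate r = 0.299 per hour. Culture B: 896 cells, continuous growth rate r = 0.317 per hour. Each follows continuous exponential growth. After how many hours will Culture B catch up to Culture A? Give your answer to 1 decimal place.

t ≈ 55.0 hours

2410·e^(0.299t) = 896·e^(0.317t)
2410/896 = e^((0.317 − 0.299)t) → ln(2.68973) = 0.018·t
t = 0.98944 / 0.018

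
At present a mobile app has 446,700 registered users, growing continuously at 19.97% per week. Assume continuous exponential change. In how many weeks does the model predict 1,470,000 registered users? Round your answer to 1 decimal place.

1470000 = 446700 · e^(0.1997·t)
t = ln(1470000/446700) / 0.1997 = ln(3.2908) / 0.1997 = 1.19113 / 0.1997

t ≈ 6.0 weeks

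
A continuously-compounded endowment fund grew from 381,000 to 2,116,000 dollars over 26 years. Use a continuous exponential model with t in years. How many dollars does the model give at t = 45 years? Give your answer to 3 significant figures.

≈ 7,410,000 dollars

r = ln(2116000/381000) / 26 ≈ 0.065942 per year
P(45) = 381000 · e^(0.065942·45) = 381000 · 19.44082 ≈ 7406953.66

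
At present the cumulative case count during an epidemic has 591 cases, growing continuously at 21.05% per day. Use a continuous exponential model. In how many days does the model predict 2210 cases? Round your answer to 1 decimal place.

2210 = 591 · e^(0.2105·t)
t = ln(2210/591) / 0.2105 = ln(3.73942) / 0.2105 = 1.31893 / 0.2105

t ≈ 6.3 days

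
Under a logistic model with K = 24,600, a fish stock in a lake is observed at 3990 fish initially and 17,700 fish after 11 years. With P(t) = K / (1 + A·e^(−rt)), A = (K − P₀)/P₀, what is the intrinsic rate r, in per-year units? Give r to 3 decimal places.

r ≈ 0.235 per year

A = (24600 − 3990)/3990 = 5.16541
17700 = 24600/(1 + 5.16541·e^(−r·11)) → e^(−11r) = (1.38983 − 1)/5.16541 = 0.075469
r = −ln(0.075469)/11 = 2.58403/11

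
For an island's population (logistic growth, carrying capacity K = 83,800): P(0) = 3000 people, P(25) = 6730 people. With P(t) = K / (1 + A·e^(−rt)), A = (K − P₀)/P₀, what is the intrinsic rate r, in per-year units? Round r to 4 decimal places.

A = (83800 − 3000)/3000 = 26.93333
6730 = 83800/(1 + 26.93333·e^(−r·25)) → e^(−25r) = (12.45171 − 1)/26.93333 = 0.425187
r = −ln(0.425187)/25 = 0.85523/25

r ≈ 0.0342 per year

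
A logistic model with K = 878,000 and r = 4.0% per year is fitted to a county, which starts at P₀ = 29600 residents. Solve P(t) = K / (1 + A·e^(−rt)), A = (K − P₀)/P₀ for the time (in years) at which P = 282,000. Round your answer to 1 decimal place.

t ≈ 65.2 years

A = (878000 − 29600)/29600 = 28.66216
282000 = 878000/(1 + 28.66216·e^(−0.04t)) → 1 + 28.66216·e^(−0.04t) = 3.11348
e^(−0.04t) = 0.073737 → t = ln(13.56163)/0.04 = 2.60724/0.04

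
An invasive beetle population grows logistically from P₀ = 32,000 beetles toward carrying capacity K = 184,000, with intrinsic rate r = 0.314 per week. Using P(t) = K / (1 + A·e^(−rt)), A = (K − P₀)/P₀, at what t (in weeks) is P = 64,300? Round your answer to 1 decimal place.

t ≈ 3.0 weeks

A = (184000 − 32000)/32000 = 4.75
64300 = 184000/(1 + 4.75·e^(−0.314t)) → 1 + 4.75·e^(−0.314t) = 2.86159
e^(−0.314t) = 0.391913 → t = ln(2.55159)/0.314 = 0.93672/0.314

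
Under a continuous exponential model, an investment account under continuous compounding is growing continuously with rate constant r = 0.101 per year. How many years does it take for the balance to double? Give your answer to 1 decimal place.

doubling time = ln(2) / |r| = 0.69315 / 0.101

doubling time ≈ 6.9 years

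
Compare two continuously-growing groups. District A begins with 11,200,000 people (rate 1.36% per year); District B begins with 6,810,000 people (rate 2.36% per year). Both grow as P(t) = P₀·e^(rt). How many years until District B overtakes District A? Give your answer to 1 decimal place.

11200000·e^(0.0136t) = 6810000·e^(0.0236t)
11200000/6810000 = e^((0.0236 − 0.0136)t) → ln(1.64464) = 0.01·t
t = 0.49752 / 0.01

t ≈ 49.8 years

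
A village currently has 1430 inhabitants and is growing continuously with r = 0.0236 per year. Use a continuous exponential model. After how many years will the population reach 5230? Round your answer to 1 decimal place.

t ≈ 54.9 years

5230 = 1430 · e^(0.0236·t)
t = ln(5230/1430) / 0.0236 = ln(3.65734) / 0.0236 = 1.29674 / 0.0236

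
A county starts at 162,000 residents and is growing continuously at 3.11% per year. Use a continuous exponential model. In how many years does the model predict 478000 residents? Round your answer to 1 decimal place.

478000 = 162000 · e^(0.0311·t)
t = ln(478000/162000) / 0.0311 = ln(2.95062) / 0.0311 = 1.08201 / 0.0311

t ≈ 34.8 years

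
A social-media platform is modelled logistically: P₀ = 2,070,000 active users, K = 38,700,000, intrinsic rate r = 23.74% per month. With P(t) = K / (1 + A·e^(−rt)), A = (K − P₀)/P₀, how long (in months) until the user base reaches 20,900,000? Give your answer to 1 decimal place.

A = (38700000 − 2070000)/2070000 = 17.69565
20900000 = 38700000/(1 + 17.69565·e^(−0.2374t)) → 1 + 17.69565·e^(−0.2374t) = 1.85167
e^(−0.2374t) = 0.048129 → t = ln(20.77748)/0.2374 = 3.03387/0.2374

t ≈ 12.8 months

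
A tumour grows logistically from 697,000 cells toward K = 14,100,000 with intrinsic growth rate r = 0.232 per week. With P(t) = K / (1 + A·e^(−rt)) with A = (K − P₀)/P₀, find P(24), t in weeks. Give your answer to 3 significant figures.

≈ 13,100,000 cells

A = (14100000 − 697000)/697000 = 19.22956
P(24) = 14100000 / (1 + 19.22956·e^(−0.232·24)) = 14100000 / (1 + 19.22956·0.003818)
= 14100000 / 1.07342 ≈ 13135578.74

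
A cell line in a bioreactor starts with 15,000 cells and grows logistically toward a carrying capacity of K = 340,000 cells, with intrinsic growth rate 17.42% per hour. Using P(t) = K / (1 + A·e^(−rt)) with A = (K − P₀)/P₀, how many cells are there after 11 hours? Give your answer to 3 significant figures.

≈ 81,200 cells

A = (340000 − 15000)/15000 = 21.66667
P(11) = 340000 / (1 + 21.66667·e^(−0.1742·11)) = 340000 / (1 + 21.66667·0.147165)
= 340000 / 4.18858 ≈ 81173.14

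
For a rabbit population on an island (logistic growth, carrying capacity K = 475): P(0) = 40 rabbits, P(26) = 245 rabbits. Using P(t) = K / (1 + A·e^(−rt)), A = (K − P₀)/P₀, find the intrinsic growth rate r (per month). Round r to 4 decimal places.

A = (475 − 40)/40 = 10.875
245 = 475/(1 + 10.875·e^(−r·26)) → e^(−26r) = (1.93878 − 1)/10.875 = 0.086324
r = −ln(0.086324)/26 = 2.44965/26

r ≈ 0.0942 per month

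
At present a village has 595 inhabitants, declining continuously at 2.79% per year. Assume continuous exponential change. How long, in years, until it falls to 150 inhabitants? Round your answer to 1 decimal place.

150 = 595 · e^(-0.0279·t)
t = ln(150/595) / -0.0279 = ln(0.2521) / -0.0279 = -1.37793 / -0.0279

t ≈ 49.4 years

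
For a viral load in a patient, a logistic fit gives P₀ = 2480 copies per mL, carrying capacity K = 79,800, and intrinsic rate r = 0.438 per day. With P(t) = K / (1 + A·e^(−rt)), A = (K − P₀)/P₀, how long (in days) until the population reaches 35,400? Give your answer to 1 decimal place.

A = (79800 − 2480)/2480 = 31.17742
35400 = 79800/(1 + 31.17742·e^(−0.438t)) → 1 + 31.17742·e^(−0.438t) = 2.25424
e^(−0.438t) = 0.040229 → t = ln(24.85767)/0.438 = 3.21317/0.438

t ≈ 7.3 days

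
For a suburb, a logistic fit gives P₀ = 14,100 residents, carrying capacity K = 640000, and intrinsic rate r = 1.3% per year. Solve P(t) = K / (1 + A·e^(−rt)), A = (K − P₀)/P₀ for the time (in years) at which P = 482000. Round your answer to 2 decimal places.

t ≈ 377.57 years

A = (640000 − 14100)/14100 = 44.39007
482000 = 640000/(1 + 44.39007·e^(−0.013t)) → 1 + 44.39007·e^(−0.013t) = 1.3278
e^(−0.013t) = 0.007385 → t = ln(135.41781)/0.013 = 4.90836/0.013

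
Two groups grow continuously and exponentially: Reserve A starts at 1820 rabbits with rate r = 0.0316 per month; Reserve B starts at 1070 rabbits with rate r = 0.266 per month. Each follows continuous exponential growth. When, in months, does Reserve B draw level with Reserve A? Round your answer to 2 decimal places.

t ≈ 2.27 months

1820·e^(0.0316t) = 1070·e^(0.266t)
1820/1070 = e^((0.266 − 0.0316)t) → ln(1.70093) = 0.2344·t
t = 0.53118 / 0.2344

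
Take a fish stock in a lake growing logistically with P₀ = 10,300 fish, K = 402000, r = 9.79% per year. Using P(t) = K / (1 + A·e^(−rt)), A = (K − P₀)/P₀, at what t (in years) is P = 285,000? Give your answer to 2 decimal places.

A = (402000 − 10300)/10300 = 38.02913
285000 = 402000/(1 + 38.02913·e^(−0.0979t)) → 1 + 38.02913·e^(−0.0979t) = 1.41053
e^(−0.0979t) = 0.010795 → t = ln(92.63505)/0.0979 = 4.52867/0.0979

t ≈ 46.26 years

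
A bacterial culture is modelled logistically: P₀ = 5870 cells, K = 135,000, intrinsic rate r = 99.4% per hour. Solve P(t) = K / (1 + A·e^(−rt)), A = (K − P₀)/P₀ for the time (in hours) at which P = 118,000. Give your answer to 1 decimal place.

A = (135000 − 5870)/5870 = 21.9983
118000 = 135000/(1 + 21.9983·e^(−0.994t)) → 1 + 21.9983·e^(−0.994t) = 1.14407
e^(−0.994t) = 0.006549 → t = ln(152.69406)/0.994 = 5.02844/0.994

t ≈ 5.1 hours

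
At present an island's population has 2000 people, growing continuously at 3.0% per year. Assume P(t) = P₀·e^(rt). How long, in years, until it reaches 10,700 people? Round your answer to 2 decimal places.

t ≈ 55.90 years

10700 = 2000 · e^(0.03·t)
t = ln(10700/2000) / 0.03 = ln(5.35) / 0.03 = 1.6771 / 0.03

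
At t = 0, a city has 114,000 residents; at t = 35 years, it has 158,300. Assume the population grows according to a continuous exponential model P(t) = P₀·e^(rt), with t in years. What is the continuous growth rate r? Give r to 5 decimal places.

r ≈ 0.00938 per year

158300 = 114000 · e^(r·35)
e^(35r) = 158300/114000 = 1.3886
r = ln(1.3886) / 35 = 0.32829 / 35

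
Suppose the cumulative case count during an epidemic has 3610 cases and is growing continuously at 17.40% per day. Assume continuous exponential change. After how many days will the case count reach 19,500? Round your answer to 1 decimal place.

19500 = 3610 · e^(0.174·t)
t = ln(19500/3610) / 0.174 = ln(5.40166) / 0.174 = 1.68671 / 0.174

t ≈ 9.7 days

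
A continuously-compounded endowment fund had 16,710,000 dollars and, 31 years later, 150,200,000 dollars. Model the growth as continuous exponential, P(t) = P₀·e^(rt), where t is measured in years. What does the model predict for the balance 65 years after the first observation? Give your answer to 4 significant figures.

r = ln(150200000/16710000) / 31 ≈ 0.070837 per year
P(65) = 16710000 · e^(0.070837·65) = 16710000 · 99.92632 ≈ 1669768766.27

≈ 1,670,000,000 dollars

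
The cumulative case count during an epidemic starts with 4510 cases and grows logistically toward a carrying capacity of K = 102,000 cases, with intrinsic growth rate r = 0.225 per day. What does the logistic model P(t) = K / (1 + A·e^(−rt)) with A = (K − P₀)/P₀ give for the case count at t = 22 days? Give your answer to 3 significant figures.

A = (102000 − 4510)/4510 = 21.61641
P(22) = 102000 / (1 + 21.61641·e^(−0.225·22)) = 102000 / (1 + 21.61641·0.007083)
= 102000 / 1.15312 ≈ 88455.83

≈ 88,500 cases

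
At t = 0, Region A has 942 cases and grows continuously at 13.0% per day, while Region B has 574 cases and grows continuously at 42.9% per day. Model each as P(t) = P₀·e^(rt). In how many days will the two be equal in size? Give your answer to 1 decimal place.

942·e^(0.13t) = 574·e^(0.429t)
942/574 = e^((0.429 − 0.13)t) → ln(1.64111) = 0.299·t
t = 0.49538 / 0.299

t ≈ 1.7 days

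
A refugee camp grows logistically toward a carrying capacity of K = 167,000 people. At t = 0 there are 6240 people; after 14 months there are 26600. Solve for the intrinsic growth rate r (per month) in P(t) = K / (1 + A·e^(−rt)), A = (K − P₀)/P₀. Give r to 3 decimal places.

A = (167000 − 6240)/6240 = 25.76282
26600 = 167000/(1 + 25.76282·e^(−r·14)) → e^(−14r) = (6.2782 − 1)/25.76282 = 0.204876
r = −ln(0.204876)/14 = 1.58535/14

r ≈ 0.113 per month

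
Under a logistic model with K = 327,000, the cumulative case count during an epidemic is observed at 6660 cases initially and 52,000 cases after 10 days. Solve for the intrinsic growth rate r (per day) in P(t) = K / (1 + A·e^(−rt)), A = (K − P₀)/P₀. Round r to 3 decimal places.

r ≈ 0.221 per day

A = (327000 − 6660)/6660 = 48.0991
52000 = 327000/(1 + 48.0991·e^(−r·10)) → e^(−10r) = (6.28846 − 1)/48.0991 = 0.109949
r = −ln(0.109949)/10 = 2.20774/10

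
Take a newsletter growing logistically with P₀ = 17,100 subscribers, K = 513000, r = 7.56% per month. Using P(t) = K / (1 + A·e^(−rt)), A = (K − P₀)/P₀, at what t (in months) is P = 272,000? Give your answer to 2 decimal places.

t ≈ 46.14 months

A = (513000 − 17100)/17100 = 29
272000 = 513000/(1 + 29·e^(−0.0756t)) → 1 + 29·e^(−0.0756t) = 1.88603
e^(−0.0756t) = 0.030553 → t = ln(32.73029)/0.0756 = 3.4883/0.0756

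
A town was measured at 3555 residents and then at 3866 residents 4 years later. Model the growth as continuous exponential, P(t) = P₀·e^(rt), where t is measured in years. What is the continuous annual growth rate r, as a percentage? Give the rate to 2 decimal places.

3866 = 3555 · e^(r·4)
e^(4r) = 3866/3555 = 1.08748
r = ln(1.08748) / 4 = 0.08387 / 4

r ≈ 2.10% per year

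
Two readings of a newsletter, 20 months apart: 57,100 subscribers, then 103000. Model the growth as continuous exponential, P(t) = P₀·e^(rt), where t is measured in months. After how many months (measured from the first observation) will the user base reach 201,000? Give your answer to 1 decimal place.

t ≈ 42.7 months

r = ln(103000/57100) / 20 ≈ 0.029496 per month
t = ln(201000/57100) / r = 1.2585 / 0.029496 ≈ 42.666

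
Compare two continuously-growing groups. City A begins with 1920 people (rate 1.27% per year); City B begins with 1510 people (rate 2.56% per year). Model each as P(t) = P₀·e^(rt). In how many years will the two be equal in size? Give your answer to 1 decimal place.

t ≈ 18.6 years

1920·e^(0.0127t) = 1510·e^(0.0256t)
1920/1510 = e^((0.0256 − 0.0127)t) → ln(1.27152) = 0.0129·t
t = 0.24022 / 0.0129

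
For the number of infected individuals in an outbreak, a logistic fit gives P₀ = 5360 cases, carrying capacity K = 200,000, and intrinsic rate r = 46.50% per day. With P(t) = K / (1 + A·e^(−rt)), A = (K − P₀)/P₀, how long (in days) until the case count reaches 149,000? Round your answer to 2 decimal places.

A = (200000 − 5360)/5360 = 36.31343
149000 = 200000/(1 + 36.31343·e^(−0.465t)) → 1 + 36.31343·e^(−0.465t) = 1.34228
e^(−0.465t) = 0.009426 → t = ln(106.09219)/0.465 = 4.66431/0.465

t ≈ 10.03 days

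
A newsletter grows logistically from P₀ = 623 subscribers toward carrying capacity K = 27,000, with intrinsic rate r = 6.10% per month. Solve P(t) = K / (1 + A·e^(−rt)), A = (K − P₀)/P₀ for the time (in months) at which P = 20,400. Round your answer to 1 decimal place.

t ≈ 79.9 months

A = (27000 − 623)/623 = 42.33868
20400 = 27000/(1 + 42.33868·e^(−0.061t)) → 1 + 42.33868·e^(−0.061t) = 1.32353
e^(−0.061t) = 0.007641 → t = ln(130.86502)/0.061 = 4.87417/0.061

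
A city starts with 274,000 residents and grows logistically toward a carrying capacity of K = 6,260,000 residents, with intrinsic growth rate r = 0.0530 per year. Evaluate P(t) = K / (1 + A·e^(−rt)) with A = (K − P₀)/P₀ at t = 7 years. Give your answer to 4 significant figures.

≈ 389,400 residents

A = (6260000 − 274000)/274000 = 21.84672
P(7) = 6260000 / (1 + 21.84672·e^(−0.053·7)) = 6260000 / (1 + 21.84672·0.690044)
= 6260000 / 16.07519 ≈ 389419.88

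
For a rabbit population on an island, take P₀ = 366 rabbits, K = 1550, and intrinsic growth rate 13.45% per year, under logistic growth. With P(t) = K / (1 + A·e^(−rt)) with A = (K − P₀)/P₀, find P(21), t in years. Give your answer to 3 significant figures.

A = (1550 − 366)/366 = 3.23497
P(21) = 1550 / (1 + 3.23497·e^(−0.1345·21)) = 1550 / (1 + 3.23497·0.059338)
= 1550 / 1.19196 ≈ 1300.38

≈ 1,300 rabbits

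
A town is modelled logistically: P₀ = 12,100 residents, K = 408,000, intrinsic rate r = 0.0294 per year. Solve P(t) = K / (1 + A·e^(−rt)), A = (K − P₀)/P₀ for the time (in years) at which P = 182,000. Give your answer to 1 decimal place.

t ≈ 111.3 years

A = (408000 − 12100)/12100 = 32.71901
182000 = 408000/(1 + 32.71901·e^(−0.0294t)) → 1 + 32.71901·e^(−0.0294t) = 2.24176
e^(−0.0294t) = 0.037952 → t = ln(26.34894)/0.0294 = 3.27143/0.0294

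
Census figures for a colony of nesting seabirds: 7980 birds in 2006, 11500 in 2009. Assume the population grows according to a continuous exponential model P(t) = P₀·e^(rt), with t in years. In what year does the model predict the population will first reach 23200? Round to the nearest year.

year 2015

r = ln(11500/7980) / 3 = 0.36541/3 ≈ 0.121803 per year
t = ln(23200/7980) / r = 1.06721/0.121803 ≈ 8.76 years after 2006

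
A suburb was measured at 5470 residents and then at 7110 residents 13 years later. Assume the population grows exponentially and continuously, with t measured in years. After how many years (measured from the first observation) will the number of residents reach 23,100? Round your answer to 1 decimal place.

t ≈ 71.4 years

r = ln(7110/5470) / 13 ≈ 0.020171 per year
t = ln(23100/5470) / r = 1.44055 / 0.020171 ≈ 71.417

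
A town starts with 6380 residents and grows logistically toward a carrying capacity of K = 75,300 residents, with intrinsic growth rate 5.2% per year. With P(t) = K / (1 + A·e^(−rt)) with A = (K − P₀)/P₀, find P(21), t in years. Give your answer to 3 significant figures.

A = (75300 − 6380)/6380 = 10.80251
P(21) = 75300 / (1 + 10.80251·e^(−0.052·21)) = 75300 / (1 + 10.80251·0.335545)
= 75300 / 4.62472 ≈ 16282.05

≈ 16,300 residents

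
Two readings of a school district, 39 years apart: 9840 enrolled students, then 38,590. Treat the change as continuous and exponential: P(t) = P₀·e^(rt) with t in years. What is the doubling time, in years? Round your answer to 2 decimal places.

doubling time ≈ 19.78 years

r = ln(38590/9840) / 39 = ln(3.92175) / 39 ≈ 0.035039 per year
doubling time = ln 2 / |r| = 0.69315 / 0.035039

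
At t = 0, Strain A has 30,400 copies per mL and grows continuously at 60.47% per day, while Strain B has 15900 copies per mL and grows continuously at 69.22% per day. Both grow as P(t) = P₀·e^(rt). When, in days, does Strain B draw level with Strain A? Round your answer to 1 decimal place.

30400·e^(0.6047t) = 15900·e^(0.6922t)
30400/15900 = e^((0.6922 − 0.6047)t) → ln(1.91195) = 0.0875·t
t = 0.64812 / 0.0875

t ≈ 7.4 days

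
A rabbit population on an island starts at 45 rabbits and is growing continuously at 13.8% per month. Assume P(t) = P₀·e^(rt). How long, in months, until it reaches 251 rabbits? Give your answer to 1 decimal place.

t ≈ 12.5 months

251 = 45 · e^(0.138·t)
t = ln(251/45) / 0.138 = ln(5.57778) / 0.138 = 1.71879 / 0.138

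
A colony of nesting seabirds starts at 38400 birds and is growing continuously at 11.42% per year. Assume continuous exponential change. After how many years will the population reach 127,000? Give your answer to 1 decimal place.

127000 = 38400 · e^(0.1142·t)
t = ln(127000/38400) / 0.1142 = ln(3.30729) / 0.1142 = 1.19613 / 0.1142

t ≈ 10.5 years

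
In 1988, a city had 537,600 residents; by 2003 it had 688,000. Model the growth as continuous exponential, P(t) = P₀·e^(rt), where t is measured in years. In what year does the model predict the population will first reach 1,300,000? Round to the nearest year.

r = ln(688000/537600) / 15 = 0.24667/15 ≈ 0.016445 per year
t = ln(1300000/537600) / r = 0.883/0.016445 ≈ 53.69 years after 1988

year 2042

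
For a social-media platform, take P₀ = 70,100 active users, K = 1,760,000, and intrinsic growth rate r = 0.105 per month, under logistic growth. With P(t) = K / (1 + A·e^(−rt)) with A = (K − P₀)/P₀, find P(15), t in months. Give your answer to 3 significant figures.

A = (1760000 − 70100)/70100 = 24.10699
P(15) = 1760000 / (1 + 24.10699·e^(−0.105·15)) = 1760000 / (1 + 24.10699·0.207008)
= 1760000 / 5.99033 ≈ 293806.9

≈ 294,000 active users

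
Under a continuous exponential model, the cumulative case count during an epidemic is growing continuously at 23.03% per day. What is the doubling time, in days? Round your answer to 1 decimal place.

doubling time ≈ 3.0 days

doubling time = ln(2) / |r| = 0.69315 / 0.2303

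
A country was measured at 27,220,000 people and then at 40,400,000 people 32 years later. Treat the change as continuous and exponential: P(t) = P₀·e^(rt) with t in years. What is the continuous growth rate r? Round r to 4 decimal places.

40400000 = 27220000 · e^(r·32)
e^(32r) = 40400000/27220000 = 1.4842
r = ln(1.4842) / 32 = 0.39488 / 32

r ≈ 0.0123 per year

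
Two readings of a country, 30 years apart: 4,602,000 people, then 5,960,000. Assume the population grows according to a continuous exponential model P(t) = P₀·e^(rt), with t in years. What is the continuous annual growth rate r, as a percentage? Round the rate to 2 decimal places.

5960000 = 4602000 · e^(r·30)
e^(30r) = 5960000/4602000 = 1.29509
r = ln(1.29509) / 30 = 0.25858 / 30

r ≈ 0.86% per year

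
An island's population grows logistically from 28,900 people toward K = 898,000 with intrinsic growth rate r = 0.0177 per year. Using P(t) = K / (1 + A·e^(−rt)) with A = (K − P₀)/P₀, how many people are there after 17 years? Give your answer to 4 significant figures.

≈ 38,610 people

A = (898000 − 28900)/28900 = 30.07266
P(17) = 898000 / (1 + 30.07266·e^(−0.0177·17)) = 898000 / (1 + 30.07266·0.740152)
= 898000 / 23.25834 ≈ 38609.81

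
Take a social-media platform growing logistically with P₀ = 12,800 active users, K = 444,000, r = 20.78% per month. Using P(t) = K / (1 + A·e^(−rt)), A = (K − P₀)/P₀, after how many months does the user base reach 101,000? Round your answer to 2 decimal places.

t ≈ 11.04 months

A = (444000 − 12800)/12800 = 33.6875
101000 = 444000/(1 + 33.6875·e^(−0.2078t)) → 1 + 33.6875·e^(−0.2078t) = 4.39604
e^(−0.2078t) = 0.10081 → t = ln(9.91964)/0.2078 = 2.29452/0.2078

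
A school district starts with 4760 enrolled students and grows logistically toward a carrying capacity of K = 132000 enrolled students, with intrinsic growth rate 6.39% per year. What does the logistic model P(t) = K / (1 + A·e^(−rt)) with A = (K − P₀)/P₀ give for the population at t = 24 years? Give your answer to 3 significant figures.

A = (132000 − 4760)/4760 = 26.73109
P(24) = 132000 / (1 + 26.73109·e^(−0.0639·24)) = 132000 / (1 + 26.73109·0.215758)
= 132000 / 6.76743 ≈ 19505.18

≈ 19,500 enrolled students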